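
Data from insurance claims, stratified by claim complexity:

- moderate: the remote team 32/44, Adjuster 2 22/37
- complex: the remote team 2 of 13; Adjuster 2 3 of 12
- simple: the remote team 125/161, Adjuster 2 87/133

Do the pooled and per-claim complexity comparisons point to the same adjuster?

Moderate: the remote team 32/44 = 72.7%, Adjuster 2 22/37 = 59.5% → the remote team
Complex: the remote team 2/13 = 15.4%, Adjuster 2 3/12 = 25.0% → Adjuster 2
Simple: the remote team 125/161 = 77.6%, Adjuster 2 87/133 = 65.4% → the remote team
Overall: the remote team 159/218 = 72.9%, Adjuster 2 112/182 = 61.5% → the remote team
Neither sweeps: the remote team wins 2 of 3 groups, Adjuster 2 wins 1. The remote team wins overall but not every group — no Simpson reversal.

No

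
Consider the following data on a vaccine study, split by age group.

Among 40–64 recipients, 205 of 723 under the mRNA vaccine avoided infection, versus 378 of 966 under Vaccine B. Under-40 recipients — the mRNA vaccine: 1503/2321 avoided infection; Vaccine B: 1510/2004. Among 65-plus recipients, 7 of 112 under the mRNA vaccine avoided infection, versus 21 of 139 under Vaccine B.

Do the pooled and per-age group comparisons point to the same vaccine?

Yes

40–64: the mRNA vaccine 205/723 = 28.4%, Vaccine B 378/966 = 39.1% → Vaccine B
Under-40: the mRNA vaccine 1503/2321 = 64.8%, Vaccine B 1510/2004 = 75.3% → Vaccine B
65-plus: the mRNA vaccine 7/112 = 6.2%, Vaccine B 21/139 = 15.1% → Vaccine B
Overall: the mRNA vaccine 1715/3156 = 54.3%, Vaccine B 1909/3109 = 61.4% → Vaccine B
Vaccine B wins overall and in every age group — no reversal.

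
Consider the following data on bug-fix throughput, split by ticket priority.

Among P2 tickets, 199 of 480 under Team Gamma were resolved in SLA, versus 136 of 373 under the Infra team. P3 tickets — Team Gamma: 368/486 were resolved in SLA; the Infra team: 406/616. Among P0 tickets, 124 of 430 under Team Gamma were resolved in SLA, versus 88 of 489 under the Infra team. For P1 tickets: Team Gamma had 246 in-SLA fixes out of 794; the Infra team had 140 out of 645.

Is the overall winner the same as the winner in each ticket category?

Yes

P2: Team Gamma 199/480 = 41.5%, the Infra team 136/373 = 36.5% → Team Gamma
P3: Team Gamma 368/486 = 75.7%, the Infra team 406/616 = 65.9% → Team Gamma
P0: Team Gamma 124/430 = 28.8%, the Infra team 88/489 = 18.0% → Team Gamma
P1: Team Gamma 246/794 = 31.0%, the Infra team 140/645 = 21.7% → Team Gamma
Overall: Team Gamma 937/2190 = 42.8%, the Infra team 770/2123 = 36.3% → Team Gamma
Team Gamma wins overall and in every ticket group — no reversal.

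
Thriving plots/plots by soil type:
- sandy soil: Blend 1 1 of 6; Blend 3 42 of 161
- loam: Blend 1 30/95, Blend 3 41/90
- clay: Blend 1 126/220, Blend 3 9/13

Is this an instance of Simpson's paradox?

Sandy soil: Blend 1 1/6 = 16.7%, Blend 3 42/161 = 26.1% → Blend 3
Loam: Blend 1 30/95 = 31.6%, Blend 3 41/90 = 45.6% → Blend 3
Clay: Blend 1 126/220 = 57.3%, Blend 3 9/13 = 69.2% → Blend 3
Overall: Blend 1 157/321 = 48.9%, Blend 3 92/264 = 34.8% → Blend 1
Blend 3 wins each soil group but Blend 1 wins overall — the comparison reverses. Blend 3's plots skew toward sandy soil, which has a lower base rate.

Yes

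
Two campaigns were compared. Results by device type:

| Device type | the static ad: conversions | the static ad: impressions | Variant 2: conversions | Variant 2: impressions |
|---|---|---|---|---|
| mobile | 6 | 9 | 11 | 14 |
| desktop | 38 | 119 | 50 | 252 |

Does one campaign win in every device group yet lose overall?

Mobile: the static ad 6/9 = 66.7%, Variant 2 11/14 = 78.6% → Variant 2
Desktop: the static ad 38/119 = 31.9%, Variant 2 50/252 = 19.8% → the static ad
Overall: the static ad 44/128 = 34.4%, Variant 2 61/266 = 22.9% → the static ad
Neither sweeps: the static ad wins 1 of 2 groups, Variant 2 wins 1. The static ad wins overall but not every group — no Simpson reversal.

No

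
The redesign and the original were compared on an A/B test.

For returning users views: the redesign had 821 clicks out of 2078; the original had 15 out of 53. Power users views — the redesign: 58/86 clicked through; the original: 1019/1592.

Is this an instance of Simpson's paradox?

Yes

Returning users: the redesign 821/2078 = 39.5%, the original 15/53 = 28.3% → the redesign
Power users: the redesign 58/86 = 67.4%, the original 1019/1592 = 64.0% → the redesign
Overall: the redesign 879/2164 = 40.6%, the original 1034/1645 = 62.9% → the original
The redesign wins each user group but the original wins overall — the comparison reverses. The redesign's views skew toward returning users, which has a lower base rate.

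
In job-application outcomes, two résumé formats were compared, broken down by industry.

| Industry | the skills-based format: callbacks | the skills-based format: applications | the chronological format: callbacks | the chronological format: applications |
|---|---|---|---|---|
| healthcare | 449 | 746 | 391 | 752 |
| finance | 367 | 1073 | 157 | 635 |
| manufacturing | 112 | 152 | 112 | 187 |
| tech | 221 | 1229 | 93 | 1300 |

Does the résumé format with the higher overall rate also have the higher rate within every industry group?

Yes

Healthcare: the skills-based format 449/746 = 60.2%, the chronological format 391/752 = 52.0% → the skills-based format
Finance: the skills-based format 367/1073 = 34.2%, the chronological format 157/635 = 24.7% → the skills-based format
Manufacturing: the skills-based format 112/152 = 73.7%, the chronological format 112/187 = 59.9% → the skills-based format
Tech: the skills-based format 221/1229 = 18.0%, the chronological format 93/1300 = 7.2% → the skills-based format
Overall: the skills-based format 1149/3200 = 35.9%, the chronological format 753/2874 = 26.2% → the skills-based format
The skills-based format wins overall and in every industry group — no reversal.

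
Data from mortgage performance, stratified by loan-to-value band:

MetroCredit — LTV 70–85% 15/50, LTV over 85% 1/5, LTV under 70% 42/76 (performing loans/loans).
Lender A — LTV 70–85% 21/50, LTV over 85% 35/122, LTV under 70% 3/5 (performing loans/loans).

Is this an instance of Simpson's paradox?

Yes

LTV 70–85%: MetroCredit 15/50 = 30.0%, Lender A 21/50 = 42.0% → Lender A
LTV over 85%: MetroCredit 1/5 = 20.0%, Lender A 35/122 = 28.7% → Lender A
LTV under 70%: MetroCredit 42/76 = 55.3%, Lender A 3/5 = 60.0% → Lender A
Overall: MetroCredit 58/131 = 44.3%, Lender A 59/177 = 33.3% → MetroCredit
Lender A wins each loan-to-value group but MetroCredit wins overall — the comparison reverses. Lender A's loans skew toward LTV over 85%, which has a lower base rate.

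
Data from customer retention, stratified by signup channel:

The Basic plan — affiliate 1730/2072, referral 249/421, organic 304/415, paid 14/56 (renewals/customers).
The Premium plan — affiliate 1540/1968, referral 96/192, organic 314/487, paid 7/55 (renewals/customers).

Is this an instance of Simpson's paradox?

Affiliate: the Basic plan 1730/2072 = 83.5%, the Premium plan 1540/1968 = 78.3% → the Basic plan
Referral: the Basic plan 249/421 = 59.1%, the Premium plan 96/192 = 50.0% → the Basic plan
Organic: the Basic plan 304/415 = 73.3%, the Premium plan 314/487 = 64.5% → the Basic plan
Paid: the Basic plan 14/56 = 25.0%, the Premium plan 7/55 = 12.7% → the Basic plan
Overall: the Basic plan 2297/2964 = 77.5%, the Premium plan 1957/2702 = 72.4% → the Basic plan
The Basic plan wins overall and in every signup group — no reversal.

No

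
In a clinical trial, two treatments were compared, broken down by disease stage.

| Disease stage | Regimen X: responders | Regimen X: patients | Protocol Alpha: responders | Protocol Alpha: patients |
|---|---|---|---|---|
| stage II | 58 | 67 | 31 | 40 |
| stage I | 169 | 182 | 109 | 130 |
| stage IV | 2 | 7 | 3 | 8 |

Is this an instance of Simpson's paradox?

Stage II: Regimen X 58/67 = 86.6%, Protocol Alpha 31/40 = 77.5% → Regimen X
Stage I: Regimen X 169/182 = 92.9%, Protocol Alpha 109/130 = 83.8% → Regimen X
Stage IV: Regimen X 2/7 = 28.6%, Protocol Alpha 3/8 = 37.5% → Protocol Alpha
Overall: Regimen X 229/256 = 89.5%, Protocol Alpha 143/178 = 80.3% → Regimen X
Neither sweeps: Regimen X wins 2 of 3 groups, Protocol Alpha wins 1. Regimen X wins overall but not every group — no Simpson reversal.

No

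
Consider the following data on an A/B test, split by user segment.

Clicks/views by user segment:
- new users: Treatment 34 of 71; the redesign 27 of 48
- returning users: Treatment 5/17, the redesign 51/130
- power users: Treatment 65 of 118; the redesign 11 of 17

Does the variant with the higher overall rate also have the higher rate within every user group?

No

New users: Treatment 34/71 = 47.9%, the redesign 27/48 = 56.2% → the redesign
Returning users: Treatment 5/17 = 29.4%, the redesign 51/130 = 39.2% → the redesign
Power users: Treatment 65/118 = 55.1%, the redesign 11/17 = 64.7% → the redesign
Overall: Treatment 104/206 = 50.5%, the redesign 89/195 = 45.6% → Treatment
The redesign wins each user group but Treatment wins overall — the comparison reverses. The redesign's views skew toward returning users, which has a lower base rate.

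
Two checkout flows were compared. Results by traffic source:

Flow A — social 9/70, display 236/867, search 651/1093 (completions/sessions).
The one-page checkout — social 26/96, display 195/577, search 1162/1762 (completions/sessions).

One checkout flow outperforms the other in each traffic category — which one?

Social: Flow A 9/70 = 12.9%, the one-page checkout 26/96 = 27.1% → the one-page checkout
Display: Flow A 236/867 = 27.2%, the one-page checkout 195/577 = 33.8% → the one-page checkout
Search: Flow A 651/1093 = 59.6%, the one-page checkout 1162/1762 = 65.9% → the one-page checkout
The one-page checkout has the higher rate in all 3 groups.

the one-page checkout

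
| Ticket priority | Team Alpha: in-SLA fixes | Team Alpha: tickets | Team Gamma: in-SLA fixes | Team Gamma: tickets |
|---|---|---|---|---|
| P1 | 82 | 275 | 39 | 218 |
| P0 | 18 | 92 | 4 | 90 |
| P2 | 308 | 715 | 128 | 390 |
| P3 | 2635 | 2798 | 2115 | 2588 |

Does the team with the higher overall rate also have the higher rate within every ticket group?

Yes

P1: Team Alpha 82/275 = 29.8%, Team Gamma 39/218 = 17.9% → Team Alpha
P0: Team Alpha 18/92 = 19.6%, Team Gamma 4/90 = 4.4% → Team Alpha
P2: Team Alpha 308/715 = 43.1%, Team Gamma 128/390 = 32.8% → Team Alpha
P3: Team Alpha 2635/2798 = 94.2%, Team Gamma 2115/2588 = 81.7% → Team Alpha
Overall: Team Alpha 3043/3880 = 78.4%, Team Gamma 2286/3286 = 69.6% → Team Alpha
Team Alpha wins overall and in every ticket group — no reversal.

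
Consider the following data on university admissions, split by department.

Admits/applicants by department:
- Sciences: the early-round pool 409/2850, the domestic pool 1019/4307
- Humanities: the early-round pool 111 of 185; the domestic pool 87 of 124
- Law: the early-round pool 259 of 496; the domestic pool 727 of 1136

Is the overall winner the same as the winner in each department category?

Yes

Sciences: the early-round pool 409/2850 = 14.4%, the domestic pool 1019/4307 = 23.7% → the domestic pool
Humanities: the early-round pool 111/185 = 60.0%, the domestic pool 87/124 = 70.2% → the domestic pool
Law: the early-round pool 259/496 = 52.2%, the domestic pool 727/1136 = 64.0% → the domestic pool
Overall: the early-round pool 779/3531 = 22.1%, the domestic pool 1833/5567 = 32.9% → the domestic pool
The domestic pool wins overall and in every department group — no reversal.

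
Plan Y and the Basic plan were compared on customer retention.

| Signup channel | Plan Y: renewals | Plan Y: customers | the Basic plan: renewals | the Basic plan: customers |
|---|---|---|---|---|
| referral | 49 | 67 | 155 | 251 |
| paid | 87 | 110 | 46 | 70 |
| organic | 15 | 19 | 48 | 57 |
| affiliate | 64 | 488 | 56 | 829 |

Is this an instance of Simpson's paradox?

No

Referral: Plan Y 49/67 = 73.1%, the Basic plan 155/251 = 61.8% → Plan Y
Paid: Plan Y 87/110 = 79.1%, the Basic plan 46/70 = 65.7% → Plan Y
Organic: Plan Y 15/19 = 78.9%, the Basic plan 48/57 = 84.2% → the Basic plan
Affiliate: Plan Y 64/488 = 13.1%, the Basic plan 56/829 = 6.8% → Plan Y
Overall: Plan Y 215/684 = 31.4%, the Basic plan 305/1207 = 25.3% → Plan Y
Neither sweeps: Plan Y wins 3 of 4 groups, the Basic plan wins 1. Plan Y wins overall but not every group — no Simpson reversal.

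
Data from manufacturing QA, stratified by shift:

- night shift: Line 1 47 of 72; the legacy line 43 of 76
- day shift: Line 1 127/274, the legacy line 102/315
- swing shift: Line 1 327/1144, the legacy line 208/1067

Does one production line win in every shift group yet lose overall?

No

Night shift: Line 1 47/72 = 65.3%, the legacy line 43/76 = 56.6% → Line 1
Day shift: Line 1 127/274 = 46.4%, the legacy line 102/315 = 32.4% → Line 1
Swing shift: Line 1 327/1144 = 28.6%, the legacy line 208/1067 = 19.5% → Line 1
Overall: Line 1 501/1490 = 33.6%, the legacy line 353/1458 = 24.2% → Line 1
Line 1 wins overall and in every shift group — no reversal.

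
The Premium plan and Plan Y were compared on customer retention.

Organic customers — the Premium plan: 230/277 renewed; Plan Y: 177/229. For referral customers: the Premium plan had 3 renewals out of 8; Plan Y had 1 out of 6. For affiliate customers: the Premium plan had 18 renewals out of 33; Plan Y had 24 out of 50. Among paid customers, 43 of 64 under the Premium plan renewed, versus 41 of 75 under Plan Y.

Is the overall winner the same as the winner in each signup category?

Organic: the Premium plan 230/277 = 83.0%, Plan Y 177/229 = 77.3% → the Premium plan
Referral: the Premium plan 3/8 = 37.5%, Plan Y 1/6 = 16.7% → the Premium plan
Affiliate: the Premium plan 18/33 = 54.5%, Plan Y 24/50 = 48.0% → the Premium plan
Paid: the Premium plan 43/64 = 67.2%, Plan Y 41/75 = 54.7% → the Premium plan
Overall: the Premium plan 294/382 = 77.0%, Plan Y 243/360 = 67.5% → the Premium plan
The Premium plan wins overall and in every signup group — no reversal.

Yes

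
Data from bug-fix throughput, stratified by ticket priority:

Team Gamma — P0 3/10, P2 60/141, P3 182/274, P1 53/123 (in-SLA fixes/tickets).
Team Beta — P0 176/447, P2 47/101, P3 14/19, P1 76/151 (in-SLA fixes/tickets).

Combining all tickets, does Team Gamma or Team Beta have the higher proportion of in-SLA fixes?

P0: Team Gamma 3/10 = 30.0%, Team Beta 176/447 = 39.4% → Team Beta
P2: Team Gamma 60/141 = 42.6%, Team Beta 47/101 = 46.5% → Team Beta
P3: Team Gamma 182/274 = 66.4%, Team Beta 14/19 = 73.7% → Team Beta
P1: Team Gamma 53/123 = 43.1%, Team Beta 76/151 = 50.3% → Team Beta
Overall: Team Gamma 298/548 = 54.4%, Team Beta 313/718 = 43.6% → Team Gamma
(Team Beta wins every ticket group but Team Gamma wins overall — Team Beta's tickets skew toward the low-rate P0 group.)

Team Gamma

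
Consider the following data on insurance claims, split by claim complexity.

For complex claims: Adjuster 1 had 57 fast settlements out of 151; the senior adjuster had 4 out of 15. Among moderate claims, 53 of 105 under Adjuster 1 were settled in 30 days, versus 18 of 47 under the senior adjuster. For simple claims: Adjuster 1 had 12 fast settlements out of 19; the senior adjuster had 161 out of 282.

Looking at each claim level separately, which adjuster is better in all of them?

Complex: Adjuster 1 57/151 = 37.7%, the senior adjuster 4/15 = 26.7% → Adjuster 1
Moderate: Adjuster 1 53/105 = 50.5%, the senior adjuster 18/47 = 38.3% → Adjuster 1
Simple: Adjuster 1 12/19 = 63.2%, the senior adjuster 161/282 = 57.1% → Adjuster 1
Adjuster 1 has the higher rate in all 3 groups.

Adjuster 1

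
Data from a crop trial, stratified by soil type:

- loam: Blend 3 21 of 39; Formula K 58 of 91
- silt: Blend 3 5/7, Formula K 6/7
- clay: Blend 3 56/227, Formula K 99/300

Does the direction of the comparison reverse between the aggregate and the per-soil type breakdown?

Loam: Blend 3 21/39 = 53.8%, Formula K 58/91 = 63.7% → Formula K
Silt: Blend 3 5/7 = 71.4%, Formula K 6/7 = 85.7% → Formula K
Clay: Blend 3 56/227 = 24.7%, Formula K 99/300 = 33.0% → Formula K
Overall: Blend 3 82/273 = 30.0%, Formula K 163/398 = 41.0% → Formula K
Formula K wins overall and in every soil group — no reversal.

No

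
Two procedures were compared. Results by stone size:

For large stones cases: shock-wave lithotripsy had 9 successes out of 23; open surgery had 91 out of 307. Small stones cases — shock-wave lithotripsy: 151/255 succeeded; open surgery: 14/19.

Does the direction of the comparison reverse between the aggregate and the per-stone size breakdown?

No

Large stones: shock-wave lithotripsy 9/23 = 39.1%, open surgery 91/307 = 29.6% → shock-wave lithotripsy
Small stones: shock-wave lithotripsy 151/255 = 59.2%, open surgery 14/19 = 73.7% → open surgery
Overall: shock-wave lithotripsy 160/278 = 57.6%, open surgery 105/326 = 32.2% → shock-wave lithotripsy
Neither sweeps: shock-wave lithotripsy wins 1 of 2 groups, open surgery wins 1. Shock-wave lithotripsy wins overall but not every group — no Simpson reversal.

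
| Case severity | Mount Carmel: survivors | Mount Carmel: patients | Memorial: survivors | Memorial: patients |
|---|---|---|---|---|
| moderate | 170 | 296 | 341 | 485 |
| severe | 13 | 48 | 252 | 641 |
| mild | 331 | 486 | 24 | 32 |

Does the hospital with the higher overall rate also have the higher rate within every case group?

Moderate: Mount Carmel 170/296 = 57.4%, Memorial 341/485 = 70.3% → Memorial
Severe: Mount Carmel 13/48 = 27.1%, Memorial 252/641 = 39.3% → Memorial
Mild: Mount Carmel 331/486 = 68.1%, Memorial 24/32 = 75.0% → Memorial
Overall: Mount Carmel 514/830 = 61.9%, Memorial 617/1158 = 53.3% → Mount Carmel
Memorial wins each case group but Mount Carmel wins overall — the comparison reverses. Memorial's patients skew toward severe, which has a lower base rate.

No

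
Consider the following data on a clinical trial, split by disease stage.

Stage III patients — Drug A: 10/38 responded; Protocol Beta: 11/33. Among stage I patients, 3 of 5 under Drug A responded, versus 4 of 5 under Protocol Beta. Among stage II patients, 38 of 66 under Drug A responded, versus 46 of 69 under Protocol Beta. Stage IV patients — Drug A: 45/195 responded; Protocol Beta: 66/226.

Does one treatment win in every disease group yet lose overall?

No

Stage III: Drug A 10/38 = 26.3%, Protocol Beta 11/33 = 33.3% → Protocol Beta
Stage I: Drug A 3/5 = 60.0%, Protocol Beta 4/5 = 80.0% → Protocol Beta
Stage II: Drug A 38/66 = 57.6%, Protocol Beta 46/69 = 66.7% → Protocol Beta
Stage IV: Drug A 45/195 = 23.1%, Protocol Beta 66/226 = 29.2% → Protocol Beta
Overall: Drug A 96/304 = 31.6%, Protocol Beta 127/333 = 38.1% → Protocol Beta
Protocol Beta wins overall and in every disease group — no reversal.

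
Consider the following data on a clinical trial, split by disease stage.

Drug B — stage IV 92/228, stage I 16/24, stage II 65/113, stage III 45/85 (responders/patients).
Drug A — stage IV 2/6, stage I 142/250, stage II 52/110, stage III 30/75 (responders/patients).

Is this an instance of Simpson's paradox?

Yes

Stage IV: Drug B 92/228 = 40.4%, Drug A 2/6 = 33.3% → Drug B
Stage I: Drug B 16/24 = 66.7%, Drug A 142/250 = 56.8% → Drug B
Stage II: Drug B 65/113 = 57.5%, Drug A 52/110 = 47.3% → Drug B
Stage III: Drug B 45/85 = 52.9%, Drug A 30/75 = 40.0% → Drug B
Overall: Drug B 218/450 = 48.4%, Drug A 226/441 = 51.2% → Drug A
Drug B wins each disease group but Drug A wins overall — the comparison reverses. Drug B's patients skew toward stage IV, which has a lower base rate.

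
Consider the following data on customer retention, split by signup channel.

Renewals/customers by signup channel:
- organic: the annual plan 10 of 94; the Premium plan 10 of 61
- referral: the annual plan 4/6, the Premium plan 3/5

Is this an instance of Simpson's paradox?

Organic: the annual plan 10/94 = 10.6%, the Premium plan 10/61 = 16.4% → the Premium plan
Referral: the annual plan 4/6 = 66.7%, the Premium plan 3/5 = 60.0% → the annual plan
Overall: the annual plan 14/100 = 14.0%, the Premium plan 13/66 = 19.7% → the Premium plan
Neither sweeps: the annual plan wins 1 of 2 groups, the Premium plan wins 1. The Premium plan wins overall but not every group — no Simpson reversal.

No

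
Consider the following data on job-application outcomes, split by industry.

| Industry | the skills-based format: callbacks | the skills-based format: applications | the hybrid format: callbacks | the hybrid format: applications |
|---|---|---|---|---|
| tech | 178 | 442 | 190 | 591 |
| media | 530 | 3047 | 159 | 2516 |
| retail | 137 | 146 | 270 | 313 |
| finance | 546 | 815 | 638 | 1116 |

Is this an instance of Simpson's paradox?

Tech: the skills-based format 178/442 = 40.3%, the hybrid format 190/591 = 32.1% → the skills-based format
Media: the skills-based format 530/3047 = 17.4%, the hybrid format 159/2516 = 6.3% → the skills-based format
Retail: the skills-based format 137/146 = 93.8%, the hybrid format 270/313 = 86.3% → the skills-based format
Finance: the skills-based format 546/815 = 67.0%, the hybrid format 638/1116 = 57.2% → the skills-based format
Overall: the skills-based format 1391/4450 = 31.3%, the hybrid format 1257/4536 = 27.7% → the skills-based format
The skills-based format wins overall and in every industry group — no reversal.

No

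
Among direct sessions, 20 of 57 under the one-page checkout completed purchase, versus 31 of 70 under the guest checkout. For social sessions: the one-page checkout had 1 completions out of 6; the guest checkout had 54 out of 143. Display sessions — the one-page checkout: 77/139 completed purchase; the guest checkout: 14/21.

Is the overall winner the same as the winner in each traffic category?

Direct: the one-page checkout 20/57 = 35.1%, the guest checkout 31/70 = 44.3% → the guest checkout
Social: the one-page checkout 1/6 = 16.7%, the guest checkout 54/143 = 37.8% → the guest checkout
Display: the one-page checkout 77/139 = 55.4%, the guest checkout 14/21 = 66.7% → the guest checkout
Overall: the one-page checkout 98/202 = 48.5%, the guest checkout 99/234 = 42.3% → the one-page checkout
The guest checkout wins each traffic group but the one-page checkout wins overall — the comparison reverses. The guest checkout's sessions skew toward social, which has a lower base rate.

No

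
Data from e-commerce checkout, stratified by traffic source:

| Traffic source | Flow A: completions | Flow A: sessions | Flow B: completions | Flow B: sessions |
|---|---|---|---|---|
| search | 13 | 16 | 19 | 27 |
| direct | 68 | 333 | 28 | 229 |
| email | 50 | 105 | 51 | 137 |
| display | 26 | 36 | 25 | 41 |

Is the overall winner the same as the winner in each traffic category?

Search: Flow A 13/16 = 81.2%, Flow B 19/27 = 70.4% → Flow A
Direct: Flow A 68/333 = 20.4%, Flow B 28/229 = 12.2% → Flow A
Email: Flow A 50/105 = 47.6%, Flow B 51/137 = 37.2% → Flow A
Display: Flow A 26/36 = 72.2%, Flow B 25/41 = 61.0% → Flow A
Overall: Flow A 157/490 = 32.0%, Flow B 123/434 = 28.3% → Flow A
Flow A wins overall and in every traffic group — no reversal.

Yes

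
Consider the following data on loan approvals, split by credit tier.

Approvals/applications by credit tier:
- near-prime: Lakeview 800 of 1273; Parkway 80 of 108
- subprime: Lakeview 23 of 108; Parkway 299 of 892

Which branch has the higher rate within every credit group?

Near-prime: Lakeview 800/1273 = 62.8%, Parkway 80/108 = 74.1% → Parkway
Subprime: Lakeview 23/108 = 21.3%, Parkway 299/892 = 33.5% → Parkway
Parkway has the higher rate in both groups.

Parkway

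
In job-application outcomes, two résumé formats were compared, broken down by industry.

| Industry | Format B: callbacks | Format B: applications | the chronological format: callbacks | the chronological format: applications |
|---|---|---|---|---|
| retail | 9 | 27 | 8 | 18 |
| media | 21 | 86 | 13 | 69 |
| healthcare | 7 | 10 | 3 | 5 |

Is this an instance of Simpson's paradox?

Retail: Format B 9/27 = 33.3%, the chronological format 8/18 = 44.4% → the chronological format
Media: Format B 21/86 = 24.4%, the chronological format 13/69 = 18.8% → Format B
Healthcare: Format B 7/10 = 70.0%, the chronological format 3/5 = 60.0% → Format B
Overall: Format B 37/123 = 30.1%, the chronological format 24/92 = 26.1% → Format B
Neither sweeps: Format B wins 2 of 3 groups, the chronological format wins 1. Format B wins overall but not every group — no Simpson reversal.

No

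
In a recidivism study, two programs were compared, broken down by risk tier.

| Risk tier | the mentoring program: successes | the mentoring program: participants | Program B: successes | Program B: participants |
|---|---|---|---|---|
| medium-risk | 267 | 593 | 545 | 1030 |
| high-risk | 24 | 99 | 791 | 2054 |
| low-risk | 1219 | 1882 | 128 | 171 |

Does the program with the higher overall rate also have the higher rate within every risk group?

Medium-risk: the mentoring program 267/593 = 45.0%, Program B 545/1030 = 52.9% → Program B
High-risk: the mentoring program 24/99 = 24.2%, Program B 791/2054 = 38.5% → Program B
Low-risk: the mentoring program 1219/1882 = 64.8%, Program B 128/171 = 74.9% → Program B
Overall: the mentoring program 1510/2574 = 58.7%, Program B 1464/3255 = 45.0% → the mentoring program
Program B wins each risk group but the mentoring program wins overall — the comparison reverses. Program B's participants skew toward high-risk, which has a lower base rate.

No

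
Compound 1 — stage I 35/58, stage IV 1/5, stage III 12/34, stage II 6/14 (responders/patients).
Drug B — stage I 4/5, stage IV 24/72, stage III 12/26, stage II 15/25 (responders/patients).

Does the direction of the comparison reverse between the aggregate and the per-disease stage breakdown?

Yes

Stage I: Compound 1 35/58 = 60.3%, Drug B 4/5 = 80.0% → Drug B
Stage IV: Compound 1 1/5 = 20.0%, Drug B 24/72 = 33.3% → Drug B
Stage III: Compound 1 12/34 = 35.3%, Drug B 12/26 = 46.2% → Drug B
Stage II: Compound 1 6/14 = 42.9%, Drug B 15/25 = 60.0% → Drug B
Overall: Compound 1 54/111 = 48.6%, Drug B 55/128 = 43.0% → Compound 1
Drug B wins each disease group but Compound 1 wins overall — the comparison reverses. Drug B's patients skew toward stage IV, which has a lower base rate.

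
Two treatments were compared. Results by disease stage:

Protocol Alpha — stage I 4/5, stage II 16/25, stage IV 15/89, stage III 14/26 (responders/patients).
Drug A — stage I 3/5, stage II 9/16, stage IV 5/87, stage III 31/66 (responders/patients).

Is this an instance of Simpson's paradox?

Stage I: Protocol Alpha 4/5 = 80.0%, Drug A 3/5 = 60.0% → Protocol Alpha
Stage II: Protocol Alpha 16/25 = 64.0%, Drug A 9/16 = 56.2% → Protocol Alpha
Stage IV: Protocol Alpha 15/89 = 16.9%, Drug A 5/87 = 5.7% → Protocol Alpha
Stage III: Protocol Alpha 14/26 = 53.8%, Drug A 31/66 = 47.0% → Protocol Alpha
Overall: Protocol Alpha 49/145 = 33.8%, Drug A 48/174 = 27.6% → Protocol Alpha
Protocol Alpha wins overall and in every disease group — no reversal.

No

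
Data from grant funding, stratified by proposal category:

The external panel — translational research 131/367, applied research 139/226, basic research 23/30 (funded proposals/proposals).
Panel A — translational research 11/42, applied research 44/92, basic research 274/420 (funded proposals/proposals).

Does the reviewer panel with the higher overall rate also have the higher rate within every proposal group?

No

Translational research: the external panel 131/367 = 35.7%, Panel A 11/42 = 26.2% → the external panel
Applied research: the external panel 139/226 = 61.5%, Panel A 44/92 = 47.8% → the external panel
Basic research: the external panel 23/30 = 76.7%, Panel A 274/420 = 65.2% → the external panel
Overall: the external panel 293/623 = 47.0%, Panel A 329/554 = 59.4% → Panel A
The external panel wins each proposal group but Panel A wins overall — the comparison reverses. The external panel's proposals skew toward translational research, which has a lower base rate.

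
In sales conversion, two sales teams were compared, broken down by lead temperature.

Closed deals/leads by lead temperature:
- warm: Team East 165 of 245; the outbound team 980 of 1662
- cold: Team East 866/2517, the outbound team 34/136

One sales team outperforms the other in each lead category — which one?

Team East

Warm: Team East 165/245 = 67.3%, the outbound team 980/1662 = 59.0% → Team East
Cold: Team East 866/2517 = 34.4%, the outbound team 34/136 = 25.0% → Team East
Team East has the higher rate in both groups.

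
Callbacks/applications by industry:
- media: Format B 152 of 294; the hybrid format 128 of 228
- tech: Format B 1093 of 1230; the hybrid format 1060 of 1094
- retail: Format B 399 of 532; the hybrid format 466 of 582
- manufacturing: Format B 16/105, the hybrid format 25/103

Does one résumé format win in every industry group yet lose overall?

No

Media: Format B 152/294 = 51.7%, the hybrid format 128/228 = 56.1% → the hybrid format
Tech: Format B 1093/1230 = 88.9%, the hybrid format 1060/1094 = 96.9% → the hybrid format
Retail: Format B 399/532 = 75.0%, the hybrid format 466/582 = 80.1% → the hybrid format
Manufacturing: Format B 16/105 = 15.2%, the hybrid format 25/103 = 24.3% → the hybrid format
Overall: Format B 1660/2161 = 76.8%, the hybrid format 1679/2007 = 83.7% → the hybrid format
The hybrid format wins overall and in every industry group — no reversal.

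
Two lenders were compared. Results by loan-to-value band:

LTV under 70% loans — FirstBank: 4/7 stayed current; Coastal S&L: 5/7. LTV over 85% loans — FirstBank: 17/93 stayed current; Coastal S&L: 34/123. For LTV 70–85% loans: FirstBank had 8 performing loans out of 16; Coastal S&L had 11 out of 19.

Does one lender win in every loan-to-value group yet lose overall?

No

LTV under 70%: FirstBank 4/7 = 57.1%, Coastal S&L 5/7 = 71.4% → Coastal S&L
LTV over 85%: FirstBank 17/93 = 18.3%, Coastal S&L 34/123 = 27.6% → Coastal S&L
LTV 70–85%: FirstBank 8/16 = 50.0%, Coastal S&L 11/19 = 57.9% → Coastal S&L
Overall: FirstBank 29/116 = 25.0%, Coastal S&L 50/149 = 33.6% → Coastal S&L
Coastal S&L wins overall and in every loan-to-value group — no reversal.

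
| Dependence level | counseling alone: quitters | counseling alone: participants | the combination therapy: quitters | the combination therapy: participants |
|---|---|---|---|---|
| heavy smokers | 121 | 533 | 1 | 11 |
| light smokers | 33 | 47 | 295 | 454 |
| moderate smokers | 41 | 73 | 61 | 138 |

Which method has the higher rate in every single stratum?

Heavy smokers: counseling alone 121/533 = 22.7%, the combination therapy 1/11 = 9.1% → counseling alone
Light smokers: counseling alone 33/47 = 70.2%, the combination therapy 295/454 = 65.0% → counseling alone
Moderate smokers: counseling alone 41/73 = 56.2%, the combination therapy 61/138 = 44.2% → counseling alone
Counseling alone has the higher rate in all 3 groups.

counseling alone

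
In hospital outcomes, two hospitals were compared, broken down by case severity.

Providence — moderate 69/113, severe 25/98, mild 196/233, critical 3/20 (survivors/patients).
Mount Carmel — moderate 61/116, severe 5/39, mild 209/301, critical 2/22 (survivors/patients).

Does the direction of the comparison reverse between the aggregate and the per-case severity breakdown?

No

Moderate: Providence 69/113 = 61.1%, Mount Carmel 61/116 = 52.6% → Providence
Severe: Providence 25/98 = 25.5%, Mount Carmel 5/39 = 12.8% → Providence
Mild: Providence 196/233 = 84.1%, Mount Carmel 209/301 = 69.4% → Providence
Critical: Providence 3/20 = 15.0%, Mount Carmel 2/22 = 9.1% → Providence
Overall: Providence 293/464 = 63.1%, Mount Carmel 277/478 = 57.9% → Providence
Providence wins overall and in every case group — no reversal.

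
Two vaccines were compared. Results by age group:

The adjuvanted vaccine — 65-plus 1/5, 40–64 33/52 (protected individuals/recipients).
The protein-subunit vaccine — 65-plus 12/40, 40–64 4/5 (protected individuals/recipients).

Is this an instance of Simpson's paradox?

Yes

65-plus: the adjuvanted vaccine 1/5 = 20.0%, the protein-subunit vaccine 12/40 = 30.0% → the protein-subunit vaccine
40–64: the adjuvanted vaccine 33/52 = 63.5%, the protein-subunit vaccine 4/5 = 80.0% → the protein-subunit vaccine
Overall: the adjuvanted vaccine 34/57 = 59.6%, the protein-subunit vaccine 16/45 = 35.6% → the adjuvanted vaccine
The protein-subunit vaccine wins each age group but the adjuvanted vaccine wins overall — the comparison reverses. The protein-subunit vaccine's recipients skew toward 65-plus, which has a lower base rate.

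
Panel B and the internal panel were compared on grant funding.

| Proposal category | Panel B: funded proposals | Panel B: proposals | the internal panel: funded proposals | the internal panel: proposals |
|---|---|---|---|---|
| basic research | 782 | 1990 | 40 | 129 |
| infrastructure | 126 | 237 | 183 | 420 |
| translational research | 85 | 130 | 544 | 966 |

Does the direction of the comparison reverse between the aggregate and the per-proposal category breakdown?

Yes

Basic research: Panel B 782/1990 = 39.3%, the internal panel 40/129 = 31.0% → Panel B
Infrastructure: Panel B 126/237 = 53.2%, the internal panel 183/420 = 43.6% → Panel B
Translational research: Panel B 85/130 = 65.4%, the internal panel 544/966 = 56.3% → Panel B
Overall: Panel B 993/2357 = 42.1%, the internal panel 767/1515 = 50.6% → the internal panel
Panel B wins each proposal group but the internal panel wins overall — the comparison reverses. Panel B's proposals skew toward basic research, which has a lower base rate.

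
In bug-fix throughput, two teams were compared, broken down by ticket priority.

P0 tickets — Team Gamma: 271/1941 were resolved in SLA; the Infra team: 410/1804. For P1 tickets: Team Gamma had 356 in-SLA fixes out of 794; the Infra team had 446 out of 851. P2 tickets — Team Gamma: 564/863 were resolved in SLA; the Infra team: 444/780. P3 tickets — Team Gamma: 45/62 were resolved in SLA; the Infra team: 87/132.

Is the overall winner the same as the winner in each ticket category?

No

P0: Team Gamma 271/1941 = 14.0%, the Infra team 410/1804 = 22.7% → the Infra team
P1: Team Gamma 356/794 = 44.8%, the Infra team 446/851 = 52.4% → the Infra team
P2: Team Gamma 564/863 = 65.4%, the Infra team 444/780 = 56.9% → Team Gamma
P3: Team Gamma 45/62 = 72.6%, the Infra team 87/132 = 65.9% → Team Gamma
Overall: Team Gamma 1236/3660 = 33.8%, the Infra team 1387/3567 = 38.9% → the Infra team
Neither sweeps: Team Gamma wins 2 of 4 groups, the Infra team wins 2. The Infra team wins overall but not every group — no Simpson reversal.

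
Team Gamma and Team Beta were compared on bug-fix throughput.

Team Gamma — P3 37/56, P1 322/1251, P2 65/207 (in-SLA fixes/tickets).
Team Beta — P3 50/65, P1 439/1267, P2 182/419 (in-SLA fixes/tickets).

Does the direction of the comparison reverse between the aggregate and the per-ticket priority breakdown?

P3: Team Gamma 37/56 = 66.1%, Team Beta 50/65 = 76.9% → Team Beta
P1: Team Gamma 322/1251 = 25.7%, Team Beta 439/1267 = 34.6% → Team Beta
P2: Team Gamma 65/207 = 31.4%, Team Beta 182/419 = 43.4% → Team Beta
Overall: Team Gamma 424/1514 = 28.0%, Team Beta 671/1751 = 38.3% → Team Beta
Team Beta wins overall and in every ticket group — no reversal.

No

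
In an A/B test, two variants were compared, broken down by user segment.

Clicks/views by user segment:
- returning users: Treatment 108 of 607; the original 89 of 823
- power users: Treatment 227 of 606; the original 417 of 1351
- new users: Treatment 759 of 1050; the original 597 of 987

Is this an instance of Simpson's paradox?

No

Returning users: Treatment 108/607 = 17.8%, the original 89/823 = 10.8% → Treatment
Power users: Treatment 227/606 = 37.5%, the original 417/1351 = 30.9% → Treatment
New users: Treatment 759/1050 = 72.3%, the original 597/987 = 60.5% → Treatment
Overall: Treatment 1094/2263 = 48.3%, the original 1103/3161 = 34.9% → Treatment
Treatment wins overall and in every user group — no reversal.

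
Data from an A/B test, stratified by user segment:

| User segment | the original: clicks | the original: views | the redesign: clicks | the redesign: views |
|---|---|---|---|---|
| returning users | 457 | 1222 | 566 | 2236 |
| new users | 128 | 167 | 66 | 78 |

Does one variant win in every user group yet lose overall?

No

Returning users: the original 457/1222 = 37.4%, the redesign 566/2236 = 25.3% → the original
New users: the original 128/167 = 76.6%, the redesign 66/78 = 84.6% → the redesign
Overall: the original 585/1389 = 42.1%, the redesign 632/2314 = 27.3% → the original
Neither sweeps: the original wins 1 of 2 groups, the redesign wins 1. The original wins overall but not every group — no Simpson reversal.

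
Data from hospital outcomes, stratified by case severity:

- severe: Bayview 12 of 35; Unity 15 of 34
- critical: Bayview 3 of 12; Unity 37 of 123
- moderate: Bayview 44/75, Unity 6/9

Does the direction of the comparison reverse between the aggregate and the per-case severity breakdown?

Yes

Severe: Bayview 12/35 = 34.3%, Unity 15/34 = 44.1% → Unity
Critical: Bayview 3/12 = 25.0%, Unity 37/123 = 30.1% → Unity
Moderate: Bayview 44/75 = 58.7%, Unity 6/9 = 66.7% → Unity
Overall: Bayview 59/122 = 48.4%, Unity 58/166 = 34.9% → Bayview
Unity wins each case group but Bayview wins overall — the comparison reverses. Unity's patients skew toward critical, which has a lower base rate.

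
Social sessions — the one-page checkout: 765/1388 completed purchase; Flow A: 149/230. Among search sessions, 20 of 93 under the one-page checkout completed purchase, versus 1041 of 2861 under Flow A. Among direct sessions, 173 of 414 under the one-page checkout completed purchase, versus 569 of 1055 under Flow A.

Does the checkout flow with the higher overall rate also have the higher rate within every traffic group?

No

Social: the one-page checkout 765/1388 = 55.1%, Flow A 149/230 = 64.8% → Flow A
Search: the one-page checkout 20/93 = 21.5%, Flow A 1041/2861 = 36.4% → Flow A
Direct: the one-page checkout 173/414 = 41.8%, Flow A 569/1055 = 53.9% → Flow A
Overall: the one-page checkout 958/1895 = 50.6%, Flow A 1759/4146 = 42.4% → the one-page checkout
Flow A wins each traffic group but the one-page checkout wins overall — the comparison reverses. Flow A's sessions skew toward search, which has a lower base rate.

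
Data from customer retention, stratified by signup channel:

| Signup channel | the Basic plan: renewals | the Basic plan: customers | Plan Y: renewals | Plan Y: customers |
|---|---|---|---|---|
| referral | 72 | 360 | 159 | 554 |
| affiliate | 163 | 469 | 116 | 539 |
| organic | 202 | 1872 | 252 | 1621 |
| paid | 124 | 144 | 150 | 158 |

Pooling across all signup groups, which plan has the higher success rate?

Referral: the Basic plan 72/360 = 20.0%, Plan Y 159/554 = 28.7% → Plan Y
Affiliate: the Basic plan 163/469 = 34.8%, Plan Y 116/539 = 21.5% → the Basic plan
Organic: the Basic plan 202/1872 = 10.8%, Plan Y 252/1621 = 15.5% → Plan Y
Paid: the Basic plan 124/144 = 86.1%, Plan Y 150/158 = 94.9% → Plan Y
Overall: the Basic plan 561/2845 = 19.7%, Plan Y 677/2872 = 23.6% → Plan Y
(Neither sweeps every signup group, but Plan Y has the higher pooled rate.)

Plan Y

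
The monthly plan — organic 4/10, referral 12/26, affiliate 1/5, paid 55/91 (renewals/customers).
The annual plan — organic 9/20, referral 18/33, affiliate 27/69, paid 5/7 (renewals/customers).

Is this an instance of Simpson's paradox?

Organic: the monthly plan 4/10 = 40.0%, the annual plan 9/20 = 45.0% → the annual plan
Referral: the monthly plan 12/26 = 46.2%, the annual plan 18/33 = 54.5% → the annual plan
Affiliate: the monthly plan 1/5 = 20.0%, the annual plan 27/69 = 39.1% → the annual plan
Paid: the monthly plan 55/91 = 60.4%, the annual plan 5/7 = 71.4% → the annual plan
Overall: the monthly plan 72/132 = 54.5%, the annual plan 59/129 = 45.7% → the monthly plan
The annual plan wins each signup group but the monthly plan wins overall — the comparison reverses. The annual plan's customers skew toward affiliate, which has a lower base rate.

Yes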